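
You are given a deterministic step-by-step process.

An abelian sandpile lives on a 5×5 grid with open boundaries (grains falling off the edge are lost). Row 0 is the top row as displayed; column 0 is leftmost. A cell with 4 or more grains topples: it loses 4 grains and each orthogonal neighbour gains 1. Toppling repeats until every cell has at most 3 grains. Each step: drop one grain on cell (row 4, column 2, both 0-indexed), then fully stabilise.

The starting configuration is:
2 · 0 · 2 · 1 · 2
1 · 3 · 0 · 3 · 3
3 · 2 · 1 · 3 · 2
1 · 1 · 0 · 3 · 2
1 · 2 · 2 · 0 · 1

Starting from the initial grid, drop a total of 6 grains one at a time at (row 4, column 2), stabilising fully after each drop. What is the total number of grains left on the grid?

gen 0: 2 · 0 · 2 · 1 · 2
1 · 3 · 0 · 3 · 3
3 · 2 · 1 · 3 · 2
1 · 1 · 0 · 3 · 2
1 · 2 · 2 · 0 · 1
gen 1: 2 · 0 · 2 · 1 · 2
1 · 3 · 0 · 3 · 3
3 · 2 · 1 · 3 · 2
1 · 1 · 0 · 3 · 2
1 · 2 · 3 · 0 · 1
gen 2: 2 · 0 · 2 · 1 · 2
1 · 3 · 0 · 3 · 3
3 · 2 · 1 · 3 · 2
1 · 1 · 1 · 3 · 2
1 · 3 · 0 · 1 · 1
gen 3: 2 · 0 · 2 · 1 · 2
1 · 3 · 0 · 3 · 3
3 · 2 · 1 · 3 · 2
1 · 1 · 1 · 3 · 2
1 · 3 · 1 · 1 · 1
gen 4: 2 · 0 · 2 · 1 · 2
1 · 3 · 0 · 3 · 3
3 · 2 · 1 · 3 · 2
1 · 1 · 1 · 3 · 2
1 · 3 · 2 · 1 · 1
gen 5: 2 · 0 · 2 · 1 · 2
1 · 3 · 0 · 3 · 3
3 · 2 · 1 · 3 · 2
1 · 1 · 1 · 3 · 2
1 · 3 · 3 · 1 · 1
gen 6: 2 · 0 · 2 · 1 · 2
1 · 3 · 0 · 3 · 3
3 · 2 · 1 · 3 · 2
1 · 2 · 2 · 3 · 2
2 · 0 · 1 · 2 · 1

44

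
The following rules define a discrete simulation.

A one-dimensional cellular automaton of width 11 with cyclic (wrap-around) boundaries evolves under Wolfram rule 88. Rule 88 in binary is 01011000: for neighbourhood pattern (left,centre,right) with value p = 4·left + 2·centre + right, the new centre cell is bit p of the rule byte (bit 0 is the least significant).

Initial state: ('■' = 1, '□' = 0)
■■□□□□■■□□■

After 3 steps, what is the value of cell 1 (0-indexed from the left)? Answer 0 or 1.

t=0: ■■□□□□■■□□■
t=1: □■■□□□■■■□■
t=2: □■■■□□■□■□□
t=3: □■□■■□□□□■□

1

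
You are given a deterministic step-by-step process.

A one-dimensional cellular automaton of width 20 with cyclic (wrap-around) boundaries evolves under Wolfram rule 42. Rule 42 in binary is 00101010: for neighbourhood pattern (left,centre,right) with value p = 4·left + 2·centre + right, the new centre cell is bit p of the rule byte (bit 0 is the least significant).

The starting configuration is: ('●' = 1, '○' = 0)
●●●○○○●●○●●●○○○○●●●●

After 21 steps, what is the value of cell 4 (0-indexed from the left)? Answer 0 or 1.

0

step 0: ●●●○○○●●○●●●○○○○●●●●
step 1: ○○○○○●●○●●○○○○○●●○○○
step 2: ○○○○●●○●●○○○○○●●○○○○
step 3: ○○○●●○●●○○○○○●●○○○○○
step 4: ○○●●○●●○○○○○●●○○○○○○
step 5: ○●●○●●○○○○○●●○○○○○○○
step 6: ●●○●●○○○○○●●○○○○○○○○
step 7: ●○●●○○○○○●●○○○○○○○○●
step 8: ○●●○○○○○●●○○○○○○○○●●
step 9: ●●○○○○○●●○○○○○○○○●●○
step 10: ●○○○○○●●○○○○○○○○●●○●
step 11: ○○○○○●●○○○○○○○○●●○●●
step 12: ○○○○●●○○○○○○○○●●○●●○
step 13: ○○○●●○○○○○○○○●●○●●○○
step 14: ○○●●○○○○○○○○●●○●●○○○
step 15: ○●●○○○○○○○○●●○●●○○○○
step 16: ●●○○○○○○○○●●○●●○○○○○
step 17: ●○○○○○○○○●●○●●○○○○○●
step 18: ○○○○○○○○●●○●●○○○○○●●
step 19: ○○○○○○○●●○●●○○○○○●●○
step 20: ○○○○○○●●○●●○○○○○●●○○
step 21: ○○○○○●●○●●○○○○○●●○○○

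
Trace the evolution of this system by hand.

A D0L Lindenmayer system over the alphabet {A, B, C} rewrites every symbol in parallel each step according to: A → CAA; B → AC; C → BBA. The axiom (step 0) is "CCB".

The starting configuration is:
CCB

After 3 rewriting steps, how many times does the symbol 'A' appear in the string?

31

[0] CCB
[1] BBABBAAC
[2] ACACCAAACACCAACAABBA
[3] CAABBACAABBABBACAACAACAABBACAABBABBACAACAABBACAACAAACACCAA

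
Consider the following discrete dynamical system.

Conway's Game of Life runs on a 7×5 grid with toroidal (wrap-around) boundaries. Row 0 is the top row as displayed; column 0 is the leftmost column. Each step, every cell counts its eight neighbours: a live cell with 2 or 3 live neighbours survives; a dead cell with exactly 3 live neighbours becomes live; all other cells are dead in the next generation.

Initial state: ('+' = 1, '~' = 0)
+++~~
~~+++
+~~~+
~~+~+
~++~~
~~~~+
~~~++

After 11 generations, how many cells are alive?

step 0: +++~~
~~+++
+~~~+
~~+~+
~++~~
~~~~+
~~~++
step 1: ++~~~
~~+~~
+++~~
~~+~+
+++~~
+~+~+
~++++
step 2: +~~~+
~~+~~
+~+~~
~~~~+
~~+~~
~~~~~
~~~~~
step 3: ~~~~~
+~~++
~+~+~
~+~+~
~~~~~
~~~~~
~~~~~
step 4: ~~~~+
+~+++
~+~+~
~~~~~
~~~~~
~~~~~
~~~~~
step 5: +~~~+
+++~~
++~+~
~~~~~
~~~~~
~~~~~
~~~~~
step 6: +~~~+
~~++~
+~~~+
~~~~~
~~~~~
~~~~~
~~~~~
step 7: ~~~++
~+~+~
~~~++
~~~~~
~~~~~
~~~~~
~~~~~
step 8: ~~+++
+~~~~
~~+++
~~~~~
~~~~~
~~~~~
~~~~~
step 9: ~~~++
++~~~
~~~++
~~~+~
~~~~~
~~~~~
~~~+~
step 10: +~+++
+~+~~
+~+++
~~~++
~~~~~
~~~~~
~~~++
step 11: +~+~~
~~~~~
+~+~~
+~+~~
~~~~~
~~~~~
+~+~~

8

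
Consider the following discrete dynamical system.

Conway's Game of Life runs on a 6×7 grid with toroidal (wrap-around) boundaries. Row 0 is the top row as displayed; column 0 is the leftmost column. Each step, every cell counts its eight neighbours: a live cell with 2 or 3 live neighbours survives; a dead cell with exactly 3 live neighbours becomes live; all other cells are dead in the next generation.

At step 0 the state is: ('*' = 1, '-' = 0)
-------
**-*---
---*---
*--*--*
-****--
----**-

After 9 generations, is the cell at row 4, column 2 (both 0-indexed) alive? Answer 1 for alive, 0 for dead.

step 0: -------
**-*---
---*---
*--*--*
-****--
----**-
step 1: ----*--
--*----
-*-**-*
**-----
***---*
--*-**-
step 2: ----**-
--*-**-
-*-*---
---*-*-
--**-**
*-*-***
step 3: -*-----
--*--*-
---*-*-
---*-**
***----
***----
step 4: *------
--*-*--
--**-*-
**-*-**
---*---
-------
step 5: -------
-**-*--
*----*-
**-*-**
*-*-*-*
-------
step 6: -------
-*-----
---*-*-
--**---
--***--
-------
step 7: -------
-------
---**--
-------
--*-*--
---*---
step 8: -------
-------
-------
----*--
---*---
---*---
step 9: -------
-------
-------
-------
---**--
-------

0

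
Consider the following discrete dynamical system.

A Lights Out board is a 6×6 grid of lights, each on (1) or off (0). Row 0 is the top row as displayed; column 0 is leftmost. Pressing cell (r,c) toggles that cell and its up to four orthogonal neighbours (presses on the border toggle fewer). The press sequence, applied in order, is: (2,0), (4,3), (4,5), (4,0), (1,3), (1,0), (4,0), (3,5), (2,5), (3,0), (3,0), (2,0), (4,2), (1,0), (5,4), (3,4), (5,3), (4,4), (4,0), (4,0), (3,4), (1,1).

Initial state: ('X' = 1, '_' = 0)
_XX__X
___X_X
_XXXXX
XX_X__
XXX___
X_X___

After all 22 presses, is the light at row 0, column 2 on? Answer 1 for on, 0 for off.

1

k=0  _XX__X
___X_X
_XXXXX
XX_X__
XXX___
X_X___
k=1  _XX__X
X__X_X
X_XXXX
_X_X__
XXX___
X_X___
k=2  _XX__X
X__X_X
X_XXXX
_X____
XX_XX_
X_XX__
k=3  _XX__X
X__X_X
X_XXXX
_X___X
XX_X_X
X_XX_X
k=4  _XX__X
X__X_X
X_XXXX
XX___X
___X_X
__XX_X
k=5  _XXX_X
X_X_XX
X_X_XX
XX___X
___X_X
__XX_X
k=6  XXXX_X
_XX_XX
__X_XX
XX___X
___X_X
__XX_X
k=7  XXXX_X
_XX_XX
__X_XX
_X___X
XX_X_X
X_XX_X
k=8  XXXX_X
_XX_XX
__X_X_
_X__X_
XX_X__
X_XX_X
k=9  XXXX_X
_XX_X_
__X__X
_X__XX
XX_X__
X_XX_X
k=10  XXXX_X
_XX_X_
X_X__X
X___XX
_X_X__
X_XX_X
k=11  XXXX_X
_XX_X_
__X__X
_X__XX
XX_X__
X_XX_X
k=12  XXXX_X
XXX_X_
XXX__X
XX__XX
XX_X__
X_XX_X
k=13  XXXX_X
XXX_X_
XXX__X
XXX_XX
X_X___
X__X_X
k=14  _XXX_X
__X_X_
_XX__X
XXX_XX
X_X___
X__X_X
k=15  _XXX_X
__X_X_
_XX__X
XXX_XX
X_X_X_
X___X_
k=16  _XXX_X
__X_X_
_XX_XX
XXXX__
X_X___
X___X_
k=17  _XXX_X
__X_X_
_XX_XX
XXXX__
X_XX__
X_XX__
k=18  _XXX_X
__X_X_
_XX_XX
XXXXX_
X_X_XX
X_XXX_
k=19  _XXX_X
__X_X_
_XX_XX
_XXXX_
_XX_XX
__XXX_
k=20  _XXX_X
__X_X_
_XX_XX
XXXXX_
X_X_XX
X_XXX_
k=21  _XXX_X
__X_X_
_XX__X
XXX__X
X_X__X
X_XXX_
k=22  __XX_X
XX__X_
__X__X
XXX__X
X_X__X
X_XXX_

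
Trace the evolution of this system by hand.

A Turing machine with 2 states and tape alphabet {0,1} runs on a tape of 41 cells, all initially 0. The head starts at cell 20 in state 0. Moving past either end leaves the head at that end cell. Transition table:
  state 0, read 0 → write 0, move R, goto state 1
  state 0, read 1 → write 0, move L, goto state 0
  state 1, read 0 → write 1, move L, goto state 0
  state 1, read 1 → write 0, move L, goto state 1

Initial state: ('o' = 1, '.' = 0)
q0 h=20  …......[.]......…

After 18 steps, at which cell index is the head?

16

t=0: q0 h=20  …......[.]......…
t=1: q1 h=21  …......[.]......…
t=2: q0 h=20  …......[.]o.....…
t=3: q1 h=21  …......[o]......…
t=4: q1 h=20  …......[.]......…
t=5: q0 h=19  …......[.]o.....…
t=6: q1 h=20  …......[o]......…
t=7: q1 h=19  …......[.]......…
t=8: q0 h=18  …......[.]o.....…
t=9: q1 h=19  …......[o]......…
t=10: q1 h=18  …......[.]......…
t=11: q0 h=17  …......[.]o.....…
t=12: q1 h=18  …......[o]......…
t=13: q1 h=17  …......[.]......…
t=14: q0 h=16  …......[.]o.....…
t=15: q1 h=17  …......[o]......…
t=16: q1 h=16  …......[.]......…
t=17: q0 h=15  …......[.]o.....…
t=18: q1 h=16  …......[o]......…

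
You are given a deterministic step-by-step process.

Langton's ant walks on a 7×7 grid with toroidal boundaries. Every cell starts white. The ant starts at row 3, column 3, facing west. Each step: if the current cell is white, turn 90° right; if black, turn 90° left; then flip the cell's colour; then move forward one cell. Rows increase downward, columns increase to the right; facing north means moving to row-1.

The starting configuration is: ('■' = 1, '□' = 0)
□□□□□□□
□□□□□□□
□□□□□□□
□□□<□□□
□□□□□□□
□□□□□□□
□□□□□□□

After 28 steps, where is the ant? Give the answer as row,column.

5,5

step 0: □□□□□□□
□□□□□□□
□□□□□□□
□□□<□□□
□□□□□□□
□□□□□□□
□□□□□□□
step 1: □□□□□□□
□□□□□□□
□□□^□□□
□□□■□□□
□□□□□□□
□□□□□□□
□□□□□□□
step 2: □□□□□□□
□□□□□□□
□□□■>□□
□□□■□□□
□□□□□□□
□□□□□□□
□□□□□□□
step 3: □□□□□□□
□□□□□□□
□□□■■□□
□□□■v□□
□□□□□□□
□□□□□□□
□□□□□□□
step 4: □□□□□□□
□□□□□□□
□□□■■□□
□□□<■□□
□□□□□□□
□□□□□□□
□□□□□□□
step 5: □□□□□□□
□□□□□□□
□□□■■□□
□□□□■□□
□□□v□□□
□□□□□□□
□□□□□□□
step 6: □□□□□□□
□□□□□□□
□□□■■□□
□□□□■□□
□□<■□□□
□□□□□□□
□□□□□□□
step 7: □□□□□□□
□□□□□□□
□□□■■□□
□□^□■□□
□□■■□□□
□□□□□□□
□□□□□□□
step 8: □□□□□□□
□□□□□□□
□□□■■□□
□□■>■□□
□□■■□□□
□□□□□□□
□□□□□□□
step 9: □□□□□□□
□□□□□□□
□□□■■□□
□□■■■□□
□□■v□□□
□□□□□□□
□□□□□□□
step 10: □□□□□□□
□□□□□□□
□□□■■□□
□□■■■□□
□□■□>□□
□□□□□□□
□□□□□□□
step 11: □□□□□□□
□□□□□□□
□□□■■□□
□□■■■□□
□□■□■□□
□□□□v□□
□□□□□□□
step 12: □□□□□□□
□□□□□□□
□□□■■□□
□□■■■□□
□□■□■□□
□□□<■□□
□□□□□□□
step 13: □□□□□□□
□□□□□□□
□□□■■□□
□□■■■□□
□□■^■□□
□□□■■□□
□□□□□□□
step 14: □□□□□□□
□□□□□□□
□□□■■□□
□□■■■□□
□□■■>□□
□□□■■□□
□□□□□□□
step 15: □□□□□□□
□□□□□□□
□□□■■□□
□□■■^□□
□□■■□□□
□□□■■□□
□□□□□□□
step 16: □□□□□□□
□□□□□□□
□□□■■□□
□□■<□□□
□□■■□□□
□□□■■□□
□□□□□□□
step 17: □□□□□□□
□□□□□□□
□□□■■□□
□□■□□□□
□□■v□□□
□□□■■□□
□□□□□□□
step 18: □□□□□□□
□□□□□□□
□□□■■□□
□□■□□□□
□□■□>□□
□□□■■□□
□□□□□□□
step 19: □□□□□□□
□□□□□□□
□□□■■□□
□□■□□□□
□□■□■□□
□□□■v□□
□□□□□□□
step 20: □□□□□□□
□□□□□□□
□□□■■□□
□□■□□□□
□□■□■□□
□□□■□>□
□□□□□□□
step 21: □□□□□□□
□□□□□□□
□□□■■□□
□□■□□□□
□□■□■□□
□□□■□■□
□□□□□v□
step 22: □□□□□□□
□□□□□□□
□□□■■□□
□□■□□□□
□□■□■□□
□□□■□■□
□□□□<■□
step 23: □□□□□□□
□□□□□□□
□□□■■□□
□□■□□□□
□□■□■□□
□□□■^■□
□□□□■■□
step 24: □□□□□□□
□□□□□□□
□□□■■□□
□□■□□□□
□□■□■□□
□□□■■>□
□□□□■■□
step 25: □□□□□□□
□□□□□□□
□□□■■□□
□□■□□□□
□□■□■^□
□□□■■□□
□□□□■■□
step 26: □□□□□□□
□□□□□□□
□□□■■□□
□□■□□□□
□□■□■■>
□□□■■□□
□□□□■■□
step 27: □□□□□□□
□□□□□□□
□□□■■□□
□□■□□□□
□□■□■■■
□□□■■□v
□□□□■■□
step 28: □□□□□□□
□□□□□□□
□□□■■□□
□□■□□□□
□□■□■■■
□□□■■<■
□□□□■■□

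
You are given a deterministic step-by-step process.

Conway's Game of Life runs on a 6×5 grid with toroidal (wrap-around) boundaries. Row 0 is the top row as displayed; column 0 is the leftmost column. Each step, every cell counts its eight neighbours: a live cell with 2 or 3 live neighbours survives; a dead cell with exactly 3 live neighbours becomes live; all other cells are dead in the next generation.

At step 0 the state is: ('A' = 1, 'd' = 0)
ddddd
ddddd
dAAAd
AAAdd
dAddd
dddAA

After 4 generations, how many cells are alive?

16

[0] ddddd
ddddd
dAAAd
AAAdd
dAddd
dddAA
[1] ddddd
ddAdd
AddAd
AddAd
dAdAA
ddddd
[2] ddddd
ddddd
dAAAd
AAdAd
AdAAA
ddddd
[3] ddddd
ddAdd
AAdAA
ddddd
AdAAd
dddAA
[4] dddAd
AAAAA
AAAAA
ddddd
ddAAd
ddAAA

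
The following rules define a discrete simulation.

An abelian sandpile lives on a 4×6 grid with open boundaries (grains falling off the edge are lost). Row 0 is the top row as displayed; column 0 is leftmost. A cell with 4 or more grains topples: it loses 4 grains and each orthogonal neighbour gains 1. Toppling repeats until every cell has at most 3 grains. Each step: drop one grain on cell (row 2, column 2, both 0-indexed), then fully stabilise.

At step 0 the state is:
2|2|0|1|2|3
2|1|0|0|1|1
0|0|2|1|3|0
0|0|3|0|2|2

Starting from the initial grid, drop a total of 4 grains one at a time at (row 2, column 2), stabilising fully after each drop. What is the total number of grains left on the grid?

0) 2|2|0|1|2|3
2|1|0|0|1|1
0|0|2|1|3|0
0|0|3|0|2|2
1) 2|2|0|1|2|3
2|1|0|0|1|1
0|0|3|1|3|0
0|0|3|0|2|2
2) 2|2|0|1|2|3
2|1|1|0|1|1
0|1|1|2|3|0
0|1|0|1|2|2
3) 2|2|0|1|2|3
2|1|1|0|1|1
0|1|2|2|3|0
0|1|0|1|2|2
4) 2|2|0|1|2|3
2|1|1|0|1|1
0|1|3|2|3|0
0|1|0|1|2|2

31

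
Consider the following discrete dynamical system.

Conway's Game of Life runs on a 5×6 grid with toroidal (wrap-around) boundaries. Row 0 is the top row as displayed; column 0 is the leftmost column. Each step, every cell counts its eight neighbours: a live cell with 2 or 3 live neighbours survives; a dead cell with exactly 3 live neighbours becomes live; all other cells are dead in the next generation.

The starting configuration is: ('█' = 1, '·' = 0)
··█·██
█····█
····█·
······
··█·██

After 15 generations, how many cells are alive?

gen 0: ··█·██
█····█
····█·
······
··█·██
gen 1: ·█····
█··█··
·····█
···███
····██
gen 2: █···██
█·····
█··█·█
█··█··
█··█·█
gen 3: ·█··█·
·█····
██··██
·███··
·█·█··
gen 4: ██····
·██·█·
···███
···█·█
██·██·
gen 5: ····█·
·██·█·
█····█
······
·█·██·
gen 6: ·█··██
██·██·
██···█
█···██
···██·
gen 7: ·█····
···█··
··██··
·█·█··
···█··
gen 8: ··█···
···█··
···██·
···██·
······
gen 9: ······
··███·
··█···
···██·
···█··
gen 10: ··█·█·
··██··
··█···
··███·
···██·
gen 11: ··█·█·
·██···
·█··█·
··█·█·
·····█
gen 12: ·███··
·██···
·█····
···███
····██
gen 13: ██·██·
█··█··
██·██·
█··█·█
█····█
gen 14: ·████·
······
·█·█··
··██··
··██··
gen 15: ·█··█·
·█··█·
···█··
·█··█·
······

7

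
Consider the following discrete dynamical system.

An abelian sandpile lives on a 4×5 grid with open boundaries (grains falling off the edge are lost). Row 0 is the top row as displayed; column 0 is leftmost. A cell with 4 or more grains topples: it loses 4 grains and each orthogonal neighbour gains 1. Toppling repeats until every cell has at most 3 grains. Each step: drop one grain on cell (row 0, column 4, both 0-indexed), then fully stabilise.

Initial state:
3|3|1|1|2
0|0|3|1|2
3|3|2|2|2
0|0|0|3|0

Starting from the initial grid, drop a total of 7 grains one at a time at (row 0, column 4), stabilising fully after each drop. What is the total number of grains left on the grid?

[0] 3|3|1|1|2
0|0|3|1|2
3|3|2|2|2
0|0|0|3|0
[1] 3|3|1|1|3
0|0|3|1|2
3|3|2|2|2
0|0|0|3|0
[2] 3|3|1|2|0
0|0|3|1|3
3|3|2|2|2
0|0|0|3|0
[3] 3|3|1|2|1
0|0|3|1|3
3|3|2|2|2
0|0|0|3|0
[4] 3|3|1|2|2
0|0|3|1|3
3|3|2|2|2
0|0|0|3|0
[5] 3|3|1|2|3
0|0|3|1|3
3|3|2|2|2
0|0|0|3|0
[6] 3|3|1|3|1
0|0|3|2|0
3|3|2|2|3
0|0|0|3|0
[7] 3|3|1|3|2
0|0|3|2|0
3|3|2|2|3
0|0|0|3|0

33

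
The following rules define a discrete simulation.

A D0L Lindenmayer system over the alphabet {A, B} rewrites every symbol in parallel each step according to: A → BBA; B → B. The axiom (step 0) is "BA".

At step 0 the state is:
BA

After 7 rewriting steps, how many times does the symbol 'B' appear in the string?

0) BA
1) BBBA
2) BBBBBA
3) BBBBBBBA
4) BBBBBBBBBA
5) BBBBBBBBBBBA
6) BBBBBBBBBBBBBA
7) BBBBBBBBBBBBBBBA

15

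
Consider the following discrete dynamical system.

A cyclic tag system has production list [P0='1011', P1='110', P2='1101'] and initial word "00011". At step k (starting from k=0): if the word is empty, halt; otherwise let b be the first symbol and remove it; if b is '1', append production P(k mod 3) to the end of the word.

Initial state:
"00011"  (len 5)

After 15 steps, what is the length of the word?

k=0  "00011"  (len 5)
k=1  "0011"  (len 4)
k=2  "011"  (len 3)
k=3  "11"  (len 2)
k=4  "11011"  (len 5)
k=5  "1011110"  (len 7)
k=6  "0111101101"  (len 10)
k=7  "111101101"  (len 9)
k=8  "11101101110"  (len 11)
k=9  "11011011101101"  (len 14)
k=10  "10110111011011011"  (len 17)
k=11  "0110111011011011110"  (len 19)
k=12  "110111011011011110"  (len 18)
k=13  "101110110110111101011"  (len 21)
k=14  "01110110110111101011110"  (len 23)
k=15  "1110110110111101011110"  (len 22)

22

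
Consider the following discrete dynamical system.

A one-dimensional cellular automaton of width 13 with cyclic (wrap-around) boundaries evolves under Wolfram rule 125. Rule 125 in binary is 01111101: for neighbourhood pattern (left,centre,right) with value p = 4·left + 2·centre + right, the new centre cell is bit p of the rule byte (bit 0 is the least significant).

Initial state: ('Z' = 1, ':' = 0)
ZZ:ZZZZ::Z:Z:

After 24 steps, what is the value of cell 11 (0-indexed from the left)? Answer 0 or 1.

1

0) ZZ:ZZZZ::Z:Z:
1) ZZZZ::ZZ:ZZZZ
2) :::ZZ:ZZZZ:::
3) ZZ:ZZZZ::ZZZZ
4) :ZZZ::ZZ:Z:::
5) :Z:ZZ:ZZZZZZZ
6) ZZZZZZZ:::::Z
7) ::::::ZZZZZ:Z
8) ZZZZZ:Z:::ZZZ
9) ::::ZZZZZ:Z::
10) ZZZ:Z:::ZZZZZ
11) ::ZZZZZ:Z::::
12) Z:Z:::ZZZZZZZ
13) ZZZZZ:Z::::::
14) Z:::ZZZZZZZZ:
15) ZZZ:Z::::::ZZ
16) ::ZZZZZZZZ:Z:
17) Z:Z::::::ZZZZ
18) ZZZZZZZZ:Z:::
19) Z::::::ZZZZZ:
20) ZZZZZZ:Z:::ZZ
21) :::::ZZZZZ:Z:
22) ZZZZ:Z:::ZZZZ
23) :::ZZZZZ:Z:::
24) ZZ:Z:::ZZZZZZ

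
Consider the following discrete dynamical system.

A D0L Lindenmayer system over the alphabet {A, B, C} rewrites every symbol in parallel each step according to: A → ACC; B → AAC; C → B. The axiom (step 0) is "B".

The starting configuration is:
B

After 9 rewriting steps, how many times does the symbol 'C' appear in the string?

553

k=0  B
k=1  AAC
k=2  ACCACCB
k=3  ACCBBACCBBAAC
k=4  ACCBBAACAACACCBBAACAACACCACCB
k=5  ACCBBAACAACACCACCBACCACCBACCBBAACAACACCACCBACCACCBACCBBACCBBAAC
k=6  ACCBBAACAACACCACCBACCACCBACCBBACCBBAACACCBBACCBBAACACCBBAA…CCBACCBBACCBBAACACCBBACCBBAACACCBBAACAACACCBBAACAACACCACCB  (len 131)
k=7  ACCBBAACAACACCACCBACCACCBACCBBACCBBAACACCBBACCBBAACACCBBAA…AACAACACCACCBACCACCBACCBBAACAACACCACCBACCACCBACCBBACCBBAAC  (len 281)
k=8  ACCBBAACAACACCACCBACCACCBACCBBACCBBAACACCBBACCBBAACACCBBAA…CCBACCBBACCBBAACACCBBACCBBAACACCBBAACAACACCBBAACAACACCACCB  (len 601)
k=9  ACCBBAACAACACCACCBACCACCBACCBBACCBBAACACCBBACCBBAACACCBBAA…AACAACACCACCBACCACCBACCBBAACAACACCACCBACCACCBACCBBACCBBAAC  (len 1275)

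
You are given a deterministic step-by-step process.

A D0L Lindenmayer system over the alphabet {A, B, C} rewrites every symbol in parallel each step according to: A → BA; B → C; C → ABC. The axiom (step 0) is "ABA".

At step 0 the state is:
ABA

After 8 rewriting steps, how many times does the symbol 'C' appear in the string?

192

0) ABA
1) BACBA
2) CBAABCCBA
3) ABCCBABACABCABCCBA
4) BACABCABCCBACBAABCBACABCBACABCABCCBA
5) CBAABCBACABCBACABCABCCBAABCCBABACABCCBAABCBACABCCBAABCBACABCBACABCABCCBA
6) ABCCBABACABCCBAABCBACABCCBAABCBACABCBACABCABCCBABACABCABCC…AABCBACABCABCCBABACABCCBAABCBACABCCBAABCBACABCBACABCABCCBA  (len 144)
7) BACABCABCCBACBAABCBACABCABCCBABACABCCBAABCBACABCABCCBABACA…AABCBACABCABCCBABACABCCBAABCBACABCCBAABCBACABCBACABCABCCBA  (len 288)
8) CBAABCBACABCBACABCABCCBAABCCBABACABCCBAABCBACABCBACABCABCC…AABCBACABCABCCBABACABCCBAABCBACABCCBAABCBACABCBACABCABCCBA  (len 576)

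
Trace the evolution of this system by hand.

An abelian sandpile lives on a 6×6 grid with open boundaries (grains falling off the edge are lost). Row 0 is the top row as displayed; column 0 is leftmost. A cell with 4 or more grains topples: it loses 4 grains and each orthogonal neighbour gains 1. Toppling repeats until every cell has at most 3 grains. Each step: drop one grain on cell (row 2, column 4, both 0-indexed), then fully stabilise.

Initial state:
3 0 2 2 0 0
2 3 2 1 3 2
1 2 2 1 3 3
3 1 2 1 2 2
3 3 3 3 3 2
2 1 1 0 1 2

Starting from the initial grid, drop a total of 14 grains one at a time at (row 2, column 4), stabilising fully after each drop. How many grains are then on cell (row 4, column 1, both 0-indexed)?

0) 3 0 2 2 0 0
2 3 2 1 3 2
1 2 2 1 3 3
3 1 2 1 2 2
3 3 3 3 3 2
2 1 1 0 1 2
1) 3 0 2 2 1 1
2 3 2 2 1 0
1 2 2 2 2 1
3 1 2 1 3 3
3 3 3 3 3 2
2 1 1 0 1 2
2) 3 0 2 2 1 1
2 3 2 2 1 0
1 2 2 2 3 1
3 1 2 1 3 3
3 3 3 3 3 2
2 1 1 0 1 2
3) 3 0 2 2 1 1
2 3 2 2 2 0
2 2 2 3 1 3
0 3 3 3 2 1
1 1 1 1 2 0
3 2 2 1 2 3
4) 3 0 2 2 1 1
2 3 2 2 2 0
2 2 2 3 2 3
0 3 3 3 2 1
1 1 1 1 2 0
3 2 2 1 2 3
5) 3 0 2 2 1 1
2 3 2 2 2 0
2 2 2 3 3 3
0 3 3 3 2 1
1 1 1 1 2 0
3 2 2 1 2 3
6) 3 1 3 3 2 1
3 1 1 2 1 2
3 1 3 0 1 1
1 1 2 3 1 3
1 2 2 2 3 0
3 2 2 1 2 3
7) 3 1 3 3 2 1
3 1 1 2 1 2
3 1 3 0 2 1
1 1 2 3 1 3
1 2 2 2 3 0
3 2 2 1 2 3
8) 3 1 3 3 2 1
3 1 1 2 1 2
3 1 3 0 3 1
1 1 2 3 1 3
1 2 2 2 3 0
3 2 2 1 2 3
9) 3 1 3 3 2 1
3 1 1 2 2 2
3 1 3 1 0 2
1 1 2 3 2 3
1 2 2 2 3 0
3 2 2 1 2 3
10) 3 1 3 3 2 1
3 1 1 2 2 2
3 1 3 1 1 2
1 1 2 3 2 3
1 2 2 2 3 0
3 2 2 1 2 3
11) 3 1 3 3 2 1
3 1 1 2 2 2
3 1 3 1 2 2
1 1 2 3 2 3
1 2 2 2 3 0
3 2 2 1 2 3
12) 3 1 3 3 2 1
3 1 1 2 2 2
3 1 3 1 3 2
1 1 2 3 2 3
1 2 2 2 3 0
3 2 2 1 2 3
13) 3 1 3 3 2 1
3 1 1 2 3 2
3 1 3 2 0 3
1 1 2 3 3 3
1 2 2 2 3 0
3 2 2 1 2 3
14) 3 1 3 3 2 1
3 1 1 2 3 2
3 1 3 2 1 3
1 1 2 3 3 3
1 2 2 2 3 0
3 2 2 1 2 3

2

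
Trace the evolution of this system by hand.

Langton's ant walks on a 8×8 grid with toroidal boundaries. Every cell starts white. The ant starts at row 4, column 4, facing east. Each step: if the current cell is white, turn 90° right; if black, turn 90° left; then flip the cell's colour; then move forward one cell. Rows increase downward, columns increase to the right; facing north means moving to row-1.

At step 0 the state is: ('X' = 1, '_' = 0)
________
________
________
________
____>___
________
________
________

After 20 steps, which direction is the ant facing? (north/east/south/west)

0) ________
________
________
________
____>___
________
________
________
1) ________
________
________
________
____X___
____v___
________
________
2) ________
________
________
________
____X___
___<X___
________
________
3) ________
________
________
________
___^X___
___XX___
________
________
4) ________
________
________
________
___X>___
___XX___
________
________
5) ________
________
________
____^___
___X____
___XX___
________
________
6) ________
________
________
____X>__
___X____
___XX___
________
________
7) ________
________
________
____XX__
___X_v__
___XX___
________
________
8) ________
________
________
____XX__
___X<X__
___XX___
________
________
9) ________
________
________
____^X__
___XXX__
___XX___
________
________
10) ________
________
________
___<_X__
___XXX__
___XX___
________
________
11) ________
________
___^____
___X_X__
___XXX__
___XX___
________
________
12) ________
________
___X>___
___X_X__
___XXX__
___XX___
________
________
13) ________
________
___XX___
___XvX__
___XXX__
___XX___
________
________
14) ________
________
___XX___
___<XX__
___XXX__
___XX___
________
________
15) ________
________
___XX___
____XX__
___vXX__
___XX___
________
________
16) ________
________
___XX___
____XX__
____>X__
___XX___
________
________
17) ________
________
___XX___
____^X__
_____X__
___XX___
________
________
18) ________
________
___XX___
___<_X__
_____X__
___XX___
________
________
19) ________
________
___^X___
___X_X__
_____X__
___XX___
________
________
20) ________
________
__<_X___
___X_X__
_____X__
___XX___
________
________

west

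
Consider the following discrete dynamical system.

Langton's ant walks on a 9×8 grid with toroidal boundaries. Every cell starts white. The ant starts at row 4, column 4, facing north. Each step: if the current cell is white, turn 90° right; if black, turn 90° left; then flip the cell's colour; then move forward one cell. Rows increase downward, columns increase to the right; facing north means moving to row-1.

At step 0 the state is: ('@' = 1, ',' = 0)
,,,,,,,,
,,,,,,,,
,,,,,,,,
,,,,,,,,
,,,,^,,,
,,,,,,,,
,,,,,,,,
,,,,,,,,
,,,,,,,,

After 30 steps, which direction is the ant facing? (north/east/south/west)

t=0: ,,,,,,,,
,,,,,,,,
,,,,,,,,
,,,,,,,,
,,,,^,,,
,,,,,,,,
,,,,,,,,
,,,,,,,,
,,,,,,,,
t=1: ,,,,,,,,
,,,,,,,,
,,,,,,,,
,,,,,,,,
,,,,@>,,
,,,,,,,,
,,,,,,,,
,,,,,,,,
,,,,,,,,
t=2: ,,,,,,,,
,,,,,,,,
,,,,,,,,
,,,,,,,,
,,,,@@,,
,,,,,v,,
,,,,,,,,
,,,,,,,,
,,,,,,,,
t=3: ,,,,,,,,
,,,,,,,,
,,,,,,,,
,,,,,,,,
,,,,@@,,
,,,,<@,,
,,,,,,,,
,,,,,,,,
,,,,,,,,
t=4: ,,,,,,,,
,,,,,,,,
,,,,,,,,
,,,,,,,,
,,,,^@,,
,,,,@@,,
,,,,,,,,
,,,,,,,,
,,,,,,,,
t=5: ,,,,,,,,
,,,,,,,,
,,,,,,,,
,,,,,,,,
,,,<,@,,
,,,,@@,,
,,,,,,,,
,,,,,,,,
,,,,,,,,
t=6: ,,,,,,,,
,,,,,,,,
,,,,,,,,
,,,^,,,,
,,,@,@,,
,,,,@@,,
,,,,,,,,
,,,,,,,,
,,,,,,,,
t=7: ,,,,,,,,
,,,,,,,,
,,,,,,,,
,,,@>,,,
,,,@,@,,
,,,,@@,,
,,,,,,,,
,,,,,,,,
,,,,,,,,
t=8: ,,,,,,,,
,,,,,,,,
,,,,,,,,
,,,@@,,,
,,,@v@,,
,,,,@@,,
,,,,,,,,
,,,,,,,,
,,,,,,,,
t=9: ,,,,,,,,
,,,,,,,,
,,,,,,,,
,,,@@,,,
,,,<@@,,
,,,,@@,,
,,,,,,,,
,,,,,,,,
,,,,,,,,
t=10: ,,,,,,,,
,,,,,,,,
,,,,,,,,
,,,@@,,,
,,,,@@,,
,,,v@@,,
,,,,,,,,
,,,,,,,,
,,,,,,,,
t=11: ,,,,,,,,
,,,,,,,,
,,,,,,,,
,,,@@,,,
,,,,@@,,
,,<@@@,,
,,,,,,,,
,,,,,,,,
,,,,,,,,
t=12: ,,,,,,,,
,,,,,,,,
,,,,,,,,
,,,@@,,,
,,^,@@,,
,,@@@@,,
,,,,,,,,
,,,,,,,,
,,,,,,,,
t=13: ,,,,,,,,
,,,,,,,,
,,,,,,,,
,,,@@,,,
,,@>@@,,
,,@@@@,,
,,,,,,,,
,,,,,,,,
,,,,,,,,
t=14: ,,,,,,,,
,,,,,,,,
,,,,,,,,
,,,@@,,,
,,@@@@,,
,,@v@@,,
,,,,,,,,
,,,,,,,,
,,,,,,,,
t=15: ,,,,,,,,
,,,,,,,,
,,,,,,,,
,,,@@,,,
,,@@@@,,
,,@,>@,,
,,,,,,,,
,,,,,,,,
,,,,,,,,
t=16: ,,,,,,,,
,,,,,,,,
,,,,,,,,
,,,@@,,,
,,@@^@,,
,,@,,@,,
,,,,,,,,
,,,,,,,,
,,,,,,,,
t=17: ,,,,,,,,
,,,,,,,,
,,,,,,,,
,,,@@,,,
,,@<,@,,
,,@,,@,,
,,,,,,,,
,,,,,,,,
,,,,,,,,
t=18: ,,,,,,,,
,,,,,,,,
,,,,,,,,
,,,@@,,,
,,@,,@,,
,,@v,@,,
,,,,,,,,
,,,,,,,,
,,,,,,,,
t=19: ,,,,,,,,
,,,,,,,,
,,,,,,,,
,,,@@,,,
,,@,,@,,
,,<@,@,,
,,,,,,,,
,,,,,,,,
,,,,,,,,
t=20: ,,,,,,,,
,,,,,,,,
,,,,,,,,
,,,@@,,,
,,@,,@,,
,,,@,@,,
,,v,,,,,
,,,,,,,,
,,,,,,,,
t=21: ,,,,,,,,
,,,,,,,,
,,,,,,,,
,,,@@,,,
,,@,,@,,
,,,@,@,,
,<@,,,,,
,,,,,,,,
,,,,,,,,
t=22: ,,,,,,,,
,,,,,,,,
,,,,,,,,
,,,@@,,,
,,@,,@,,
,^,@,@,,
,@@,,,,,
,,,,,,,,
,,,,,,,,
t=23: ,,,,,,,,
,,,,,,,,
,,,,,,,,
,,,@@,,,
,,@,,@,,
,@>@,@,,
,@@,,,,,
,,,,,,,,
,,,,,,,,
t=24: ,,,,,,,,
,,,,,,,,
,,,,,,,,
,,,@@,,,
,,@,,@,,
,@@@,@,,
,@v,,,,,
,,,,,,,,
,,,,,,,,
t=25: ,,,,,,,,
,,,,,,,,
,,,,,,,,
,,,@@,,,
,,@,,@,,
,@@@,@,,
,@,>,,,,
,,,,,,,,
,,,,,,,,
t=26: ,,,,,,,,
,,,,,,,,
,,,,,,,,
,,,@@,,,
,,@,,@,,
,@@@,@,,
,@,@,,,,
,,,v,,,,
,,,,,,,,
t=27: ,,,,,,,,
,,,,,,,,
,,,,,,,,
,,,@@,,,
,,@,,@,,
,@@@,@,,
,@,@,,,,
,,<@,,,,
,,,,,,,,
t=28: ,,,,,,,,
,,,,,,,,
,,,,,,,,
,,,@@,,,
,,@,,@,,
,@@@,@,,
,@^@,,,,
,,@@,,,,
,,,,,,,,
t=29: ,,,,,,,,
,,,,,,,,
,,,,,,,,
,,,@@,,,
,,@,,@,,
,@@@,@,,
,@@>,,,,
,,@@,,,,
,,,,,,,,
t=30: ,,,,,,,,
,,,,,,,,
,,,,,,,,
,,,@@,,,
,,@,,@,,
,@@^,@,,
,@@,,,,,
,,@@,,,,
,,,,,,,,

north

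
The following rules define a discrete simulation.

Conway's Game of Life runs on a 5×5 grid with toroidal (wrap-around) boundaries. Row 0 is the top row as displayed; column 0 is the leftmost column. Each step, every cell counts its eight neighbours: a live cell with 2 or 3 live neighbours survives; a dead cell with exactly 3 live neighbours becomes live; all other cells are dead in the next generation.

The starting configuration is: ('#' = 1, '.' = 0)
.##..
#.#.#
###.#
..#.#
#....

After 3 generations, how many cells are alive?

11

k=0  .##..
#.#.#
###.#
..#.#
#....
k=1  ..###
....#
..#..
..#.#
#.##.
k=2  ###..
..#.#
.....
..#.#
#....
k=3  #.###
#.##.
.....
.....
#.###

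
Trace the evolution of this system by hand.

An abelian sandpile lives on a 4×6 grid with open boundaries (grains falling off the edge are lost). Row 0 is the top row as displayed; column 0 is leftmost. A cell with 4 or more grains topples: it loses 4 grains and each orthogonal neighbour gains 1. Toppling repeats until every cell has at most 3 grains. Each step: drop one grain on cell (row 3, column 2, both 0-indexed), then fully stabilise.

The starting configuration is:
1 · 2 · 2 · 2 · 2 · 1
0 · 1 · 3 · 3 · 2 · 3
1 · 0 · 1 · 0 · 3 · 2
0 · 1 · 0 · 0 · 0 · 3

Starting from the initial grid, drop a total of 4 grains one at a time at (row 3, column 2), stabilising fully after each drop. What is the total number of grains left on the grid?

36

step 0: 1 · 2 · 2 · 2 · 2 · 1
0 · 1 · 3 · 3 · 2 · 3
1 · 0 · 1 · 0 · 3 · 2
0 · 1 · 0 · 0 · 0 · 3
step 1: 1 · 2 · 2 · 2 · 2 · 1
0 · 1 · 3 · 3 · 2 · 3
1 · 0 · 1 · 0 · 3 · 2
0 · 1 · 1 · 0 · 0 · 3
step 2: 1 · 2 · 2 · 2 · 2 · 1
0 · 1 · 3 · 3 · 2 · 3
1 · 0 · 1 · 0 · 3 · 2
0 · 1 · 2 · 0 · 0 · 3
step 3: 1 · 2 · 2 · 2 · 2 · 1
0 · 1 · 3 · 3 · 2 · 3
1 · 0 · 1 · 0 · 3 · 2
0 · 1 · 3 · 0 · 0 · 3
step 4: 1 · 2 · 2 · 2 · 2 · 1
0 · 1 · 3 · 3 · 2 · 3
1 · 0 · 2 · 0 · 3 · 2
0 · 2 · 0 · 1 · 0 · 3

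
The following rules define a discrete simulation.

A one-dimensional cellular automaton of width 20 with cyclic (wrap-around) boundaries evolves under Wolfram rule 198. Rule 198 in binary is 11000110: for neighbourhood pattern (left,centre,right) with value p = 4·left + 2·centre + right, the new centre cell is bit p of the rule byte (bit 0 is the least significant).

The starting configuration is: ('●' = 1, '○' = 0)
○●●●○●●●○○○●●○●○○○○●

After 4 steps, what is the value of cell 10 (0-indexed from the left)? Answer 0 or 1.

gen 0: ○●●●○●●●○○○●●○●○○○○●
gen 1: ○○●●○○●●○○●○●○●○○○●●
gen 2: ○●○●○●○●○●●○●○●○○●○●
gen 3: ○●○●○●○●○○●○●○●○●●○●
gen 4: ○●○●○●○●○●●○●○●○○●○●

1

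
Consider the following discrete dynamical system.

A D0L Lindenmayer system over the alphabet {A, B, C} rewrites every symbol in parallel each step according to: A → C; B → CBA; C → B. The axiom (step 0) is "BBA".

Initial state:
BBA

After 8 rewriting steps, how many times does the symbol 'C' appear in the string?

t=0: BBA
t=1: CBACBAC
t=2: BCBACBCBACB
t=3: CBABCBACBCBABCBACBCBA
t=4: BCBACCBABCBACBCBABCBACCBABCBACBCBABCBAC
t=5: CBABCBACBBCBACCBABCBACBCBABCBACCBABCBACBBCBACCBABCBACBCBABCBACCBABCBACB
t=6: BCBACCBABCBACBCBACBABCBACBBCBACCBABCBACBCBABCBACCBABCBACBB…ACBABCBACBBCBACCBABCBACBCBABCBACCBABCBACBBCBACCBABCBACBCBA  (len 131)
t=7: CBABCBACBBCBACCBABCBACBCBABCBACBCBACCBABCBACBCBACBABCBACBB…CCBABCBACBBCBACCBABCBACBCBACBABCBACBBCBACCBABCBACBCBABCBAC  (len 241)
t=8: BCBACCBABCBACBCBACBABCBACBBCBACCBABCBACBCBABCBACCBABCBACBC…CBCBACCBABCBACBCBACBABCBACBBCBACCBABCBACBCBABCBACCBABCBACB  (len 443)

156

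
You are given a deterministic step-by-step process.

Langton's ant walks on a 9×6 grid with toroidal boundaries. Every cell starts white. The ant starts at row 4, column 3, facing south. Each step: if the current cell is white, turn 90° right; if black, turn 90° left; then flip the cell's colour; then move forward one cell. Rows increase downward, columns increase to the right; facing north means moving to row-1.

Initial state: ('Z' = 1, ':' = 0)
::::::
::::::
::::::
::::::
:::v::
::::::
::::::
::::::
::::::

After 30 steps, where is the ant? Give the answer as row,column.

3,4

[0] ::::::
::::::
::::::
::::::
:::v::
::::::
::::::
::::::
::::::
[1] ::::::
::::::
::::::
::::::
::<Z::
::::::
::::::
::::::
::::::
[2] ::::::
::::::
::::::
::^:::
::ZZ::
::::::
::::::
::::::
::::::
[3] ::::::
::::::
::::::
::Z>::
::ZZ::
::::::
::::::
::::::
::::::
[4] ::::::
::::::
::::::
::ZZ::
::Zv::
::::::
::::::
::::::
::::::
[5] ::::::
::::::
::::::
::ZZ::
::Z:>:
::::::
::::::
::::::
::::::
[6] ::::::
::::::
::::::
::ZZ::
::Z:Z:
::::v:
::::::
::::::
::::::
[7] ::::::
::::::
::::::
::ZZ::
::Z:Z:
:::<Z:
::::::
::::::
::::::
[8] ::::::
::::::
::::::
::ZZ::
::Z^Z:
:::ZZ:
::::::
::::::
::::::
[9] ::::::
::::::
::::::
::ZZ::
::ZZ>:
:::ZZ:
::::::
::::::
::::::
[10] ::::::
::::::
::::::
::ZZ^:
::ZZ::
:::ZZ:
::::::
::::::
::::::
[11] ::::::
::::::
::::::
::ZZZ>
::ZZ::
:::ZZ:
::::::
::::::
::::::
[12] ::::::
::::::
::::::
::ZZZZ
::ZZ:v
:::ZZ:
::::::
::::::
::::::
[13] ::::::
::::::
::::::
::ZZZZ
::ZZ<Z
:::ZZ:
::::::
::::::
::::::
[14] ::::::
::::::
::::::
::ZZ^Z
::ZZZZ
:::ZZ:
::::::
::::::
::::::
[15] ::::::
::::::
::::::
::Z<:Z
::ZZZZ
:::ZZ:
::::::
::::::
::::::
[16] ::::::
::::::
::::::
::Z::Z
::ZvZZ
:::ZZ:
::::::
::::::
::::::
[17] ::::::
::::::
::::::
::Z::Z
::Z:>Z
:::ZZ:
::::::
::::::
::::::
[18] ::::::
::::::
::::::
::Z:^Z
::Z::Z
:::ZZ:
::::::
::::::
::::::
[19] ::::::
::::::
::::::
::Z:Z>
::Z::Z
:::ZZ:
::::::
::::::
::::::
[20] ::::::
::::::
:::::^
::Z:Z:
::Z::Z
:::ZZ:
::::::
::::::
::::::
[21] ::::::
::::::
>::::Z
::Z:Z:
::Z::Z
:::ZZ:
::::::
::::::
::::::
[22] ::::::
::::::
Z::::Z
v:Z:Z:
::Z::Z
:::ZZ:
::::::
::::::
::::::
[23] ::::::
::::::
Z::::Z
Z:Z:Z<
::Z::Z
:::ZZ:
::::::
::::::
::::::
[24] ::::::
::::::
Z::::^
Z:Z:ZZ
::Z::Z
:::ZZ:
::::::
::::::
::::::
[25] ::::::
::::::
Z:::<:
Z:Z:ZZ
::Z::Z
:::ZZ:
::::::
::::::
::::::
[26] ::::::
::::^:
Z:::Z:
Z:Z:ZZ
::Z::Z
:::ZZ:
::::::
::::::
::::::
[27] ::::::
::::Z>
Z:::Z:
Z:Z:ZZ
::Z::Z
:::ZZ:
::::::
::::::
::::::
[28] ::::::
::::ZZ
Z:::Zv
Z:Z:ZZ
::Z::Z
:::ZZ:
::::::
::::::
::::::
[29] ::::::
::::ZZ
Z:::<Z
Z:Z:ZZ
::Z::Z
:::ZZ:
::::::
::::::
::::::
[30] ::::::
::::ZZ
Z::::Z
Z:Z:vZ
::Z::Z
:::ZZ:
::::::
::::::
::::::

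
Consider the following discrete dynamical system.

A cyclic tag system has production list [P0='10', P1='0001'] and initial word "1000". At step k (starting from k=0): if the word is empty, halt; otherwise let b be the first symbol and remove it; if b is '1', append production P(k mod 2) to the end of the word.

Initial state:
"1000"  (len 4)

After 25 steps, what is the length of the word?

3

0) "1000"  (len 4)
1) "00010"  (len 5)
2) "0010"  (len 4)
3) "010"  (len 3)
4) "10"  (len 2)
5) "010"  (len 3)
6) "10"  (len 2)
7) "010"  (len 3)
8) "10"  (len 2)
9) "010"  (len 3)
10) "10"  (len 2)
11) "010"  (len 3)
12) "10"  (len 2)
13) "010"  (len 3)
14) "10"  (len 2)
15) "010"  (len 3)
16) "10"  (len 2)
17) "010"  (len 3)
18) "10"  (len 2)
19) "010"  (len 3)
20) "10"  (len 2)
21) "010"  (len 3)
22) "10"  (len 2)
23) "010"  (len 3)
24) "10"  (len 2)
25) "010"  (len 3)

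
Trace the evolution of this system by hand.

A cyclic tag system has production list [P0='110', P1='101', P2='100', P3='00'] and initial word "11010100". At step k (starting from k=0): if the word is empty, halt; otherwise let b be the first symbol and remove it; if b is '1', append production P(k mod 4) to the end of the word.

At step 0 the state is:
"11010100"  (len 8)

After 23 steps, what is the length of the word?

21

[0] "11010100"  (len 8)
[1] "1010100110"  (len 10)
[2] "010100110101"  (len 12)
[3] "10100110101"  (len 11)
[4] "010011010100"  (len 12)
[5] "10011010100"  (len 11)
[6] "0011010100101"  (len 13)
[7] "011010100101"  (len 12)
[8] "11010100101"  (len 11)
[9] "1010100101110"  (len 13)
[10] "010100101110101"  (len 15)
[11] "10100101110101"  (len 14)
[12] "010010111010100"  (len 15)
[13] "10010111010100"  (len 14)
[14] "0010111010100101"  (len 16)
[15] "010111010100101"  (len 15)
[16] "10111010100101"  (len 14)
[17] "0111010100101110"  (len 16)
[18] "111010100101110"  (len 15)
[19] "11010100101110100"  (len 17)
[20] "101010010111010000"  (len 18)
[21] "01010010111010000110"  (len 20)
[22] "1010010111010000110"  (len 19)
[23] "010010111010000110100"  (len 21)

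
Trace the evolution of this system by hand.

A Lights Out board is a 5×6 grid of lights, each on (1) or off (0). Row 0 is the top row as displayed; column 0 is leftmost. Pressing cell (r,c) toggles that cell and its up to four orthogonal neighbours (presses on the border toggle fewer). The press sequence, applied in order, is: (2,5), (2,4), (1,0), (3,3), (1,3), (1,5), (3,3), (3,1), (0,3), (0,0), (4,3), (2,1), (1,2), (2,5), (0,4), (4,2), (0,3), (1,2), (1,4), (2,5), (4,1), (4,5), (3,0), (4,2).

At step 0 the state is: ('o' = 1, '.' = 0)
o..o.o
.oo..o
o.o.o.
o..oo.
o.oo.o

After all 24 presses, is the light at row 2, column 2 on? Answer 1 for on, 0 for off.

k=0  o..o.o
.oo..o
o.o.o.
o..oo.
o.oo.o
k=1  o..o.o
.oo...
o.o..o
o..ooo
o.oo.o
k=2  o..o.o
.oo.o.
o.ooo.
o..o.o
o.oo.o
k=3  ...o.o
o.o.o.
..ooo.
o..o.o
o.oo.o
k=4  ...o.o
o.o.o.
..o.o.
o.o.oo
o.o..o
k=5  .....o
o..o..
..ooo.
o.o.oo
o.o..o
k=6  ......
o..ooo
..oooo
o.o.oo
o.o..o
k=7  ......
o..ooo
..o.oo
o..o.o
o.oo.o
k=8  ......
o..ooo
.oo.oo
.ooo.o
oooo.o
k=9  ..ooo.
o...oo
.oo.oo
.ooo.o
oooo.o
k=10  ooooo.
....oo
.oo.oo
.ooo.o
oooo.o
k=11  ooooo.
....oo
.oo.oo
.oo..o
oo..oo
k=12  ooooo.
.o..oo
o...oo
..o..o
oo..oo
k=13  oo.oo.
..oooo
o.o.oo
..o..o
oo..oo
k=14  oo.oo.
..ooo.
o.o...
..o...
oo..oo
k=15  oo...o
..oo..
o.o...
..o...
oo..oo
k=16  oo...o
..oo..
o.o...
......
o.oooo
k=17  oooooo
..o...
o.o...
......
o.oooo
k=18  oo.ooo
.o.o..
o.....
......
o.oooo
k=19  oo.o.o
.o..oo
o...o.
......
o.oooo
k=20  oo.o.o
.o..o.
o....o
.....o
o.oooo
k=21  oo.o.o
.o..o.
o....o
.o...o
.o.ooo
k=22  oo.o.o
.o..o.
o....o
.o....
.o.o..
k=23  oo.o.o
.o..o.
.....o
o.....
oo.o..
k=24  oo.o.o
.o..o.
.....o
o.o...
o.o...

0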